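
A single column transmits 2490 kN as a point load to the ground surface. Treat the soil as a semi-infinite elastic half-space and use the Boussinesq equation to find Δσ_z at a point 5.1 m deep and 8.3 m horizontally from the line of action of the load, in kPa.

Boussinesq vertical stress below a point load on an elastic half-space:
Δσ_z = 3P/(2πz²) · [1 + (r/z)²]^(−5/2)
r/z = 8.3/5.1 = 1.6275; [1+(r/z)²]^(−5/2) = 0.039327.
Δσ_z = 3×2490/(2π×5.1²) × 0.039327 = 45.709 × 0.039327 = 1.798 kPa

Δσ_z ≈ 1.8 kPa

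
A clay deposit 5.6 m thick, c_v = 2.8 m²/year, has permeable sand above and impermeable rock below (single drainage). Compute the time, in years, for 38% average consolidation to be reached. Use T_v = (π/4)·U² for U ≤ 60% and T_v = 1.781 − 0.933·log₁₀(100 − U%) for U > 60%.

t ≈ 1.27 years

Drainage path length: H_d = H = 5.6 m (single drainage).
U ≤ 60%: T_v = (π/4)·U² = (π/4)×0.38² = 0.11341.
t = T_v·H_d²/c_v = 0.11341×5.6²/2.8 = 1.27 years.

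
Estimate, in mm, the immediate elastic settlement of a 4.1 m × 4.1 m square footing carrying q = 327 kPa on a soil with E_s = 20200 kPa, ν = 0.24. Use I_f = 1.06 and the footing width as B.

Immediate (elastic) settlement: S_e = q·B·(1−ν²)/E_s · I_f.
S_e = 327 × 4.1 × (1 − 0.24²) / 20200 × 1.06
    = 327 × 4.1 × 0.9424 / 20200 × 1.06
    = 0.0663 m = 66.3 mm

S_e ≈ 66.3 mm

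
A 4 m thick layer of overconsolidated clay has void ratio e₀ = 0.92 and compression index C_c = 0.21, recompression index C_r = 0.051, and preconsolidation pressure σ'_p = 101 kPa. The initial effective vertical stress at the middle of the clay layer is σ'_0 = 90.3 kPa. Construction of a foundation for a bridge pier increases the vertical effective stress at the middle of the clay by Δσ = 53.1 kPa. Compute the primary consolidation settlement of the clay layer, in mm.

S_c ≈ 71.8 mm

Final effective stress: σ'_f = 90.3 + 53.1 = 143.4 kPa.
σ'_f = 143.4 > σ'_p = 101 kPa, so the stress path crosses the preconsolidation pressure — recompression up to σ'_p, then virgin compression beyond:
S_c = H/(1+e₀)·[C_r·log₁₀(σ'_p/σ'_0) + C_c·log₁₀(σ'_f/σ'_p)]
    = 4/1.92 × [0.051×log₁₀(101/90.3) + 0.21×log₁₀(143.4/101)]
    = 2.0833 × [0.0024803 + 0.031968] = 0.07177 m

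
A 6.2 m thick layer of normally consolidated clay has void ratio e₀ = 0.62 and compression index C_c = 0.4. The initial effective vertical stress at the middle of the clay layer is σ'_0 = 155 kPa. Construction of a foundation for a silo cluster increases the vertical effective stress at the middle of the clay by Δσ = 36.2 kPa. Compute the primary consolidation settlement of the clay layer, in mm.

Final effective stress: σ'_f = σ'_0 + Δσ = 155 + 36.2 = 191.2 kPa.
Normally consolidated clay, so the full stress increment lies on the virgin compression line:
S_c = C_c·H/(1+e₀)·log₁₀(σ'_f/σ'_0) = 0.4×6.2/(1+0.62)×log₁₀(191.2/155)
    = 1.5309 × 0.091156 = 0.1396 m

S_c ≈ 140 mm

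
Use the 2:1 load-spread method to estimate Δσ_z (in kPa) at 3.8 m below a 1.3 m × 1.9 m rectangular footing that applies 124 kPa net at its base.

By the 2:1 method the load spreads at 1 horizontal : 2 vertical, so at depth z the loaded area has grown by z in each plan dimension:
Δσ = qBL/((B+z)(L+z)) = 124×1.3×1.9/((1.3+3.8)(1.9+3.8)) = 10.536 kPa

Δσ_z ≈ 10.5 kPa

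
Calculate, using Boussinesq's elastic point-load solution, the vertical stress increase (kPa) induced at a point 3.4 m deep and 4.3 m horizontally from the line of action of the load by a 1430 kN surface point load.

Δσ_z ≈ 5.42 kPa

Boussinesq vertical stress below a point load on an elastic half-space:
Δσ_z = 3P/(2πz²) · [1 + (r/z)²]^(−5/2)
r/z = 4.3/3.4 = 1.2647; [1+(r/z)²]^(−5/2) = 0.091787.
Δσ_z = 3×1430/(2π×3.4²) × 0.091787 = 59.064 × 0.091787 = 5.421 kPa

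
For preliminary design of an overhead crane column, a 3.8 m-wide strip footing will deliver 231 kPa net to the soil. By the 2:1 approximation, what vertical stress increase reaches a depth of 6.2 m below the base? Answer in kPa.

Δσ_z ≈ 87.8 kPa

By the 2:1 method the load spreads at 1 horizontal : 2 vertical, so at depth z the loaded area has grown by z in each plan dimension:
Δσ = qB/(B+z) = 231×3.8/(3.8+6.2) = 87.78 kPa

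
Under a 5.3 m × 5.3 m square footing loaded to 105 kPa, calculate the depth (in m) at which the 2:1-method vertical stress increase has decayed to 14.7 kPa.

z ≈ 8.86 m

2:1 spreading — at depth z the loaded area has grown by z in each plan dimension:
qB²/(B+z)² = Δσ_z ⇒ z = B(√(q/Δσ_z) − 1) = 5.3×(√(105/14.7) − 1) = 8.865 m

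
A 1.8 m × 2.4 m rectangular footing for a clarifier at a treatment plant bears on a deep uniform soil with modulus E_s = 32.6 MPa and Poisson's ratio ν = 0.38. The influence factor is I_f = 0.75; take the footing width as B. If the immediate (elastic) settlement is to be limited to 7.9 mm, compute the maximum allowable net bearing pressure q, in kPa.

E_s = 32.6 MPa = 32600 kPa.
S_e = q·B·(1−ν²)/E_s · I_f  ⇒  q = S_e·E_s / (B·(1−ν²)·I_f).
q = 0.0079 × 32600 / (1.8 × 0.8556 × 0.75) = 223 kPa

q ≈ 223 kPa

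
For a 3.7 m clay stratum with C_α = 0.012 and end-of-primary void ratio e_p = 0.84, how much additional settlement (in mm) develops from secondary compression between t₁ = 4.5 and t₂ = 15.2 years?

Secondary compression: S_s = C_α·H/(1+e_p)·log₁₀(t₂/t₁)
S_s = 0.012×3.7/(1+0.84)×log₁₀(15.2/4.5)
    = 0.02413 × 0.5286 = 0.01276 m

S_s ≈ 12.8 mm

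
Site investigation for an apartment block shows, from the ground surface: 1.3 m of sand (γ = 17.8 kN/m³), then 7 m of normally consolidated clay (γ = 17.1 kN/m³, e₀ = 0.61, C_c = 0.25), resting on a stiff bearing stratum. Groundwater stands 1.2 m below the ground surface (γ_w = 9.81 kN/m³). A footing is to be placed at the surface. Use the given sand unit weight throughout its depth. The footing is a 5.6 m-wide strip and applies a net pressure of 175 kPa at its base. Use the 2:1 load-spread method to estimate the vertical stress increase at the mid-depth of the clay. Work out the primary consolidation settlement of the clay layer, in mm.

S_c ≈ 515 mm

Mid-depth of clay below the ground surface: z = 1.3 + 7/2 = 4.8 m.
Total vertical stress at mid-clay: σ_v = 17.8×1.3 + 17.1×3.5 = 82.99 kPa.
Pore pressure: u = 9.81×(4.8 − 1.2) = 35.316 kPa.
Initial effective stress: σ'_0 = σ_v − u = 82.99 − 35.316 = 47.674 kPa.
Stress increase at mid-clay by the 2:1 spreading method:
Δσ = qB/(B+z) = 175×5.6/(5.6+4.8) = 94.231 kPa
Final effective stress: σ'_f = σ'_0 + Δσ = 47.674 + 94.231 = 141.91 kPa.
Normally consolidated clay, so the full stress increment lies on the virgin compression line:
S_c = C_c·H/(1+e₀)·log₁₀(σ'_f/σ'_0) = 0.25×7/(1+0.61)×log₁₀(141.91/47.674)
    = 1.087 × 0.47373 = 0.5149 m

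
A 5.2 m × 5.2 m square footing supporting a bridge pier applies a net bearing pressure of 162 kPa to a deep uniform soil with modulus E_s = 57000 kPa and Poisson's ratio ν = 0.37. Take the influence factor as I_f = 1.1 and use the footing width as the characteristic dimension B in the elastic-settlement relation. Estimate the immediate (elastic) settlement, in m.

S_e ≈ 0.014 m

Immediate (elastic) settlement: S_e = q·B·(1−ν²)/E_s · I_f.
S_e = 162 × 5.2 × (1 − 0.37²) / 57000 × 1.1
    = 162 × 5.2 × 0.8631 / 57000 × 1.1
    = 0.01403 m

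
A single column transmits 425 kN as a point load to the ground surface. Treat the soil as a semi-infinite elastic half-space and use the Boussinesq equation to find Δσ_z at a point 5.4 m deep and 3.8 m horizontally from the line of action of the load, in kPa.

Δσ_z ≈ 2.55 kPa

Boussinesq vertical stress below a point load on an elastic half-space:
Δσ_z = 3P/(2πz²) · [1 + (r/z)²]^(−5/2)
r/z = 3.8/5.4 = 0.7037; [1+(r/z)²]^(−5/2) = 0.36581.
Δσ_z = 3×425/(2π×5.4²) × 0.36581 = 6.9589 × 0.36581 = 2.546 kPa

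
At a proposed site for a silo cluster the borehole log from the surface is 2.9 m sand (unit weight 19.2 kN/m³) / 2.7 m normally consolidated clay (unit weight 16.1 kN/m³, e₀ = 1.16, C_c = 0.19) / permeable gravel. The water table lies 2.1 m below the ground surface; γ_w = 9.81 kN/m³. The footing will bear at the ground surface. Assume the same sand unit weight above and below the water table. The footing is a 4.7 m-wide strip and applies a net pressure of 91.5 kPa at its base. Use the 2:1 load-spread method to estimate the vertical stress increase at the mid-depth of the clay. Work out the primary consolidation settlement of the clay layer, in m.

S_c ≈ 0.0636 m

Mid-depth of clay below the ground surface: z = 2.9 + 2.7/2 = 4.25 m.
Total vertical stress at mid-clay: σ_v = 19.2×2.9 + 16.1×1.35 = 77.415 kPa.
Pore pressure: u = 9.81×(4.25 − 2.1) = 21.091 kPa.
Initial effective stress: σ'_0 = σ_v − u = 77.415 − 21.091 = 56.324 kPa.
Stress increase at mid-clay by the 2:1 spreading method:
Δσ = qB/(B+z) = 91.5×4.7/(4.7+4.25) = 48.05 kPa
Final effective stress: σ'_f = σ'_0 + Δσ = 56.324 + 48.05 = 104.37 kPa.
Normally consolidated clay, so the full stress increment lies on the virgin compression line:
S_c = C_c·H/(1+e₀)·log₁₀(σ'_f/σ'_0) = 0.19×2.7/(1+1.16)×log₁₀(104.37/56.324)
    = 0.2375 × 0.26788 = 0.06362 m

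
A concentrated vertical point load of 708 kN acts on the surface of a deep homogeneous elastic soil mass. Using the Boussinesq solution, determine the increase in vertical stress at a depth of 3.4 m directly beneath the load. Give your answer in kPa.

Boussinesq vertical stress below a point load on an elastic half-space:
Δσ_z = 3P/(2πz²) · [1 + (r/z)²]^(−5/2)
r/z = 0/3.4 = 0; [1+(r/z)²]^(−5/2) = 1.
Δσ_z = 3×708/(2π×3.4²) × 1 = 29.243 × 1 = 29.24 kPa

Δσ_z ≈ 29.2 kPa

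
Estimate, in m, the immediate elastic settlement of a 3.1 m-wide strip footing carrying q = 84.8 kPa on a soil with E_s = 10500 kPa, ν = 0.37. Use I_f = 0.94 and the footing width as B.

Immediate (elastic) settlement: S_e = q·B·(1−ν²)/E_s · I_f.
S_e = 84.8 × 3.1 × (1 − 0.37²) / 10500 × 0.94
    = 84.8 × 3.1 × 0.8631 / 10500 × 0.94
    = 0.02031 m

S_e ≈ 0.0203 m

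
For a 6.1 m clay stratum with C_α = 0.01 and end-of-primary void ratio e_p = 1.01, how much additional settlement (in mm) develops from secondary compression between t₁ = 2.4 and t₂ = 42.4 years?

S_s ≈ 37.8 mm

Secondary compression: S_s = C_α·H/(1+e_p)·log₁₀(t₂/t₁)
S_s = 0.01×6.1/(1+1.01)×log₁₀(42.4/2.4)
    = 0.03035 × 1.247 = 0.03785 m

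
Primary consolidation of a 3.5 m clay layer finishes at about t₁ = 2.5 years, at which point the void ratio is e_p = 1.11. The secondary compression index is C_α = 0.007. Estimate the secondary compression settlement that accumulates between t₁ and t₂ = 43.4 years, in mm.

S_s ≈ 14.4 mm

Secondary compression: S_s = C_α·H/(1+e_p)·log₁₀(t₂/t₁)
S_s = 0.007×3.5/(1+1.11)×log₁₀(43.4/2.5)
    = 0.01161 × 1.24 = 0.01439 m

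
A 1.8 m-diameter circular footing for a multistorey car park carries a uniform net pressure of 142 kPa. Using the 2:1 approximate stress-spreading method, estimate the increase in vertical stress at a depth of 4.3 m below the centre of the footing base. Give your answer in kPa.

Δσ_z ≈ 12.4 kPa

By the 2:1 method the load spreads at 1 horizontal : 2 vertical, so at depth z the loaded area has grown by z in each plan dimension:
Δσ ≈ qD²/(D+z)² = 142×1.8²/(1.8+4.3)² = 12.364 kPa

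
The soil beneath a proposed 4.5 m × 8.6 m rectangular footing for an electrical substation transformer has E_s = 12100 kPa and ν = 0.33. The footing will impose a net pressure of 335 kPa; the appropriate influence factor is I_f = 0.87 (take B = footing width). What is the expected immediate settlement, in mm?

Immediate (elastic) settlement: S_e = q·B·(1−ν²)/E_s · I_f.
S_e = 335 × 4.5 × (1 − 0.33²) / 12100 × 0.87
    = 335 × 4.5 × 0.8911 / 12100 × 0.87
    = 0.09659 m = 96.59 mm

S_e ≈ 96.6 mm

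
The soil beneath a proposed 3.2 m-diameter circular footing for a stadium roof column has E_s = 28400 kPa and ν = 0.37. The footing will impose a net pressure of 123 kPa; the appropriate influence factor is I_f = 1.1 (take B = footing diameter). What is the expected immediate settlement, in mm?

Immediate (elastic) settlement: S_e = q·B·(1−ν²)/E_s · I_f.
S_e = 123 × 3.2 × (1 − 0.37²) / 28400 × 1.1
    = 123 × 3.2 × 0.8631 / 28400 × 1.1
    = 0.01316 m = 13.16 mm

S_e ≈ 13.2 mm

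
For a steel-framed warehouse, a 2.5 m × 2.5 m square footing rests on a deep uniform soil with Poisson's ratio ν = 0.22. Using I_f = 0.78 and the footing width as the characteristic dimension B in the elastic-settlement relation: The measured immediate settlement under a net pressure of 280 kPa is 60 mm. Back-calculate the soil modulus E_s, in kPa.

E_s ≈ 8660 kPa

S_e = q·B·(1−ν²)/E_s · I_f  ⇒  E_s = q·B·(1−ν²)·I_f / S_e.
E_s = 280 × 2.5 × 0.9516 × 0.78 / 0.06 = 8660 kPa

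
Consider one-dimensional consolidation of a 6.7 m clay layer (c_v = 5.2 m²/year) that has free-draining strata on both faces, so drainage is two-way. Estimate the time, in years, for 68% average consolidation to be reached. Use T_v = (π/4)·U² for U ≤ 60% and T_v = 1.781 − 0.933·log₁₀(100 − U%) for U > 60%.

Drainage path length: H_d = H/2 = 3.35 m (double drainage).
U > 60%: T_v = 1.781 − 0.933·log₁₀(100 − 68) = 0.3767.
t = T_v·H_d²/c_v = 0.3767×3.35²/5.2 = 0.813 years.

t ≈ 0.813 years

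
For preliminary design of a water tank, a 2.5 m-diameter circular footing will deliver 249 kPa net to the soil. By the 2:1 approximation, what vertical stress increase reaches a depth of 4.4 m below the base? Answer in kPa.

By the 2:1 method the load spreads at 1 horizontal : 2 vertical, so at depth z the loaded area has grown by z in each plan dimension:
Δσ ≈ qD²/(D+z)² = 249×2.5²/(2.5+4.4)² = 32.687 kPa

Δσ_z ≈ 32.7 kPa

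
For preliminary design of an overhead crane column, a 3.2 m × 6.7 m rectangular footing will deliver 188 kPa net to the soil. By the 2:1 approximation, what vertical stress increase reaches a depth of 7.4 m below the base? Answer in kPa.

Δσ_z ≈ 27 kPa

By the 2:1 method the load spreads at 1 horizontal : 2 vertical, so at depth z the loaded area has grown by z in each plan dimension:
Δσ = qBL/((B+z)(L+z)) = 188×3.2×6.7/((3.2+7.4)(6.7+7.4)) = 26.969 kPa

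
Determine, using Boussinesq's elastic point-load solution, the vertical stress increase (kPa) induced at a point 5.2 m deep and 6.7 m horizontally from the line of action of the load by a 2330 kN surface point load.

Boussinesq vertical stress below a point load on an elastic half-space:
Δσ_z = 3P/(2πz²) · [1 + (r/z)²]^(−5/2)
r/z = 6.7/5.2 = 1.2885; [1+(r/z)²]^(−5/2) = 0.086645.
Δσ_z = 3×2330/(2π×5.2²) × 0.086645 = 41.142 × 0.086645 = 3.565 kPa

Δσ_z ≈ 3.56 kPa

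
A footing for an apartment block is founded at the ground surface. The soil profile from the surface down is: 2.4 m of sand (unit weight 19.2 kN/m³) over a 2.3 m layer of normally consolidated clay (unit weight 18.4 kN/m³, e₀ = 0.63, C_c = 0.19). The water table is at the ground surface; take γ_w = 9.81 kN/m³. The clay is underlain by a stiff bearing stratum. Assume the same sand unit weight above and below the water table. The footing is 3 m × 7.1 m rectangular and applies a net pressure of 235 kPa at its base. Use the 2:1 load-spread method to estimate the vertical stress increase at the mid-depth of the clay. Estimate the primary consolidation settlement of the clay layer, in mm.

S_c ≈ 136 mm

Mid-depth of clay below the ground surface: z = 2.4 + 2.3/2 = 3.55 m.
Total vertical stress at mid-clay: σ_v = 19.2×2.4 + 18.4×1.15 = 67.24 kPa.
Pore pressure: u = 9.81×(3.55 − 0) = 34.825 kPa.
Initial effective stress: σ'_0 = σ_v − u = 67.24 − 34.825 = 32.415 kPa.
Stress increase at mid-clay by the 2:1 spreading method:
Δσ = qBL/((B+z)(L+z)) = 235×3×7.1/((3+3.55)(7.1+3.55)) = 71.756 kPa
Final effective stress: σ'_f = σ'_0 + Δσ = 32.415 + 71.756 = 104.17 kPa.
Normally consolidated clay, so the full stress increment lies on the virgin compression line:
S_c = C_c·H/(1+e₀)·log₁₀(σ'_f/σ'_0) = 0.19×2.3/(1+0.63)×log₁₀(104.17/32.415)
    = 0.2681 × 0.507 = 0.1359 m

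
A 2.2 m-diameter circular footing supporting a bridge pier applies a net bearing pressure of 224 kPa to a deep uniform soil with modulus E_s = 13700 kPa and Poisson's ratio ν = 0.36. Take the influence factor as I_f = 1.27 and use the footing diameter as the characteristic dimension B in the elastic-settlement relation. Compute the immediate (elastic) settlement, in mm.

Immediate (elastic) settlement: S_e = q·B·(1−ν²)/E_s · I_f.
S_e = 224 × 2.2 × (1 − 0.36²) / 13700 × 1.27
    = 224 × 2.2 × 0.8704 / 13700 × 1.27
    = 0.03976 m = 39.76 mm

S_e ≈ 39.8 mm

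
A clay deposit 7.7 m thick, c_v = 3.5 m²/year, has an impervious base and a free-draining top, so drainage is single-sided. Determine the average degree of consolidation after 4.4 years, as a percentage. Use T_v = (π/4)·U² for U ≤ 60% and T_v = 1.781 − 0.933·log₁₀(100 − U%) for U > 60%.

Drainage path length: H_d = H = 7.7 m (single drainage).
T_v = c_v·t/H_d² = 3.5×4.4/7.7² = 0.25974.
T_v = 0.25974 corresponds to the U ≤ 60% branch:
U = √(4T_v/π) = 0.5751

U ≈ 57.5 %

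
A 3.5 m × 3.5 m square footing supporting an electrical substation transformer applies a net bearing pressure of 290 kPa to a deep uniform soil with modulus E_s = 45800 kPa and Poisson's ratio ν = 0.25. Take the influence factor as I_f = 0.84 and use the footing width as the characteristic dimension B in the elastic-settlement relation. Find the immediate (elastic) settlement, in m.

S_e ≈ 0.0175 m

Immediate (elastic) settlement: S_e = q·B·(1−ν²)/E_s · I_f.
S_e = 290 × 3.5 × (1 − 0.25²) / 45800 × 0.84
    = 290 × 3.5 × 0.9375 / 45800 × 0.84
    = 0.01745 m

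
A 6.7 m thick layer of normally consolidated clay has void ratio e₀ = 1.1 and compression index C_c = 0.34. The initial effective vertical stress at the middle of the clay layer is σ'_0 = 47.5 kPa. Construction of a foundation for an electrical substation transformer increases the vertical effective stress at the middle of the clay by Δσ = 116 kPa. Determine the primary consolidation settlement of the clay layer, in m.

Final effective stress: σ'_f = σ'_0 + Δσ = 47.5 + 116 = 163.5 kPa.
Normally consolidated clay, so the full stress increment lies on the virgin compression line:
S_c = C_c·H/(1+e₀)·log₁₀(σ'_f/σ'_0) = 0.34×6.7/(1+1.1)×log₁₀(163.5/47.5)
    = 1.0848 × 0.53682 = 0.5823 m

S_c ≈ 0.582 m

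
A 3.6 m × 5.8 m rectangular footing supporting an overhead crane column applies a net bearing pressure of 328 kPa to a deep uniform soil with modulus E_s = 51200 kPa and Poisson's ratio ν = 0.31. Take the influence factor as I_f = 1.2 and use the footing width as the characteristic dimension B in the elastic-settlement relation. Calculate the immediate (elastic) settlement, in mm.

Immediate (elastic) settlement: S_e = q·B·(1−ν²)/E_s · I_f.
S_e = 328 × 3.6 × (1 − 0.31²) / 51200 × 1.2
    = 328 × 3.6 × 0.9039 / 51200 × 1.2
    = 0.02502 m = 25.02 mm

S_e ≈ 25 mm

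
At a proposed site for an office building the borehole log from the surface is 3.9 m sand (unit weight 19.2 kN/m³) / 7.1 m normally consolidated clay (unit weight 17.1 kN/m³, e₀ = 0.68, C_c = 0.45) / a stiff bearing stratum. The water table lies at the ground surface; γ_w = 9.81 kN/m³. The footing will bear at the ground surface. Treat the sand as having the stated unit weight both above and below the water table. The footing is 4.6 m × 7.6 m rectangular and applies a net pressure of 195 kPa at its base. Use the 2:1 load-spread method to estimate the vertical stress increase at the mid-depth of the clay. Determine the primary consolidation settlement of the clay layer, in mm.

Mid-depth of clay below the ground surface: z = 3.9 + 7.1/2 = 7.45 m.
Total vertical stress at mid-clay: σ_v = 19.2×3.9 + 17.1×3.55 = 135.59 kPa.
Pore pressure: u = 9.81×(7.45 − 0) = 73.085 kPa.
Initial effective stress: σ'_0 = σ_v − u = 135.59 − 73.085 = 62.505 kPa.
Stress increase at mid-clay by the 2:1 spreading method:
Δσ = qBL/((B+z)(L+z)) = 195×4.6×7.6/((4.6+7.45)(7.6+7.45)) = 37.591 kPa
Final effective stress: σ'_f = σ'_0 + Δσ = 62.505 + 37.591 = 100.1 kPa.
Normally consolidated clay, so the full stress increment lies on the virgin compression line:
S_c = C_c·H/(1+e₀)·log₁₀(σ'_f/σ'_0) = 0.45×7.1/(1+0.68)×log₁₀(100.1/62.505)
    = 1.9018 × 0.20452 = 0.389 m

S_c ≈ 389 mm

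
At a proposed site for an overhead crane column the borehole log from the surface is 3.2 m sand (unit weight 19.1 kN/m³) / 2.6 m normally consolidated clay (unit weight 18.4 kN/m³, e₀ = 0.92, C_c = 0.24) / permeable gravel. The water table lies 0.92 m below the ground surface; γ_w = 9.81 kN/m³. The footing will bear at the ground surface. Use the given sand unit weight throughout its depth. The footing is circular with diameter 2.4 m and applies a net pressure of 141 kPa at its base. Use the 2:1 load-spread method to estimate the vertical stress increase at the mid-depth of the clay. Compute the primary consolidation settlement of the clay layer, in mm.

Mid-depth of clay below the ground surface: z = 3.2 + 2.6/2 = 4.5 m.
Total vertical stress at mid-clay: σ_v = 19.1×3.2 + 18.4×1.3 = 85.04 kPa.
Pore pressure: u = 9.81×(4.5 − 0.92) = 35.12 kPa.
Initial effective stress: σ'_0 = σ_v − u = 85.04 − 35.12 = 49.92 kPa.
Stress increase at mid-clay by the 2:1 spreading method:
Δσ ≈ qD²/(D+z)² = 141×2.4²/(2.4+4.5)² = 17.059 kPa
Final effective stress: σ'_f = σ'_0 + Δσ = 49.92 + 17.059 = 66.979 kPa.
Normally consolidated clay, so the full stress increment lies on the virgin compression line:
S_c = C_c·H/(1+e₀)·log₁₀(σ'_f/σ'_0) = 0.24×2.6/(1+0.92)×log₁₀(66.979/49.92)
    = 0.325 × 0.12766 = 0.04149 m

S_c ≈ 41.5 mm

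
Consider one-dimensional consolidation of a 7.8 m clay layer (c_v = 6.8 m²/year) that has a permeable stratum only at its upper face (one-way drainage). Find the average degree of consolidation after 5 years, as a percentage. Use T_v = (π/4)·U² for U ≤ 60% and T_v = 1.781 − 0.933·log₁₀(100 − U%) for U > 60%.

U ≈ 79.6 %

Drainage path length: H_d = H = 7.8 m (single drainage).
T_v = c_v·t/H_d² = 6.8×5/7.8² = 0.55884.
T_v = 0.55884 corresponds to the U > 60% branch:
U = 1 − 10^((1.781 − T_v)/0.933)/100 = 0.7959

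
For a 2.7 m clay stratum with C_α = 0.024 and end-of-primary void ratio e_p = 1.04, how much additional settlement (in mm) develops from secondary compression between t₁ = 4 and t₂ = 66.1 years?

S_s ≈ 38.7 mm

Secondary compression: S_s = C_α·H/(1+e_p)·log₁₀(t₂/t₁)
S_s = 0.024×2.7/(1+1.04)×log₁₀(66.1/4)
    = 0.03176 × 1.218 = 0.03869 m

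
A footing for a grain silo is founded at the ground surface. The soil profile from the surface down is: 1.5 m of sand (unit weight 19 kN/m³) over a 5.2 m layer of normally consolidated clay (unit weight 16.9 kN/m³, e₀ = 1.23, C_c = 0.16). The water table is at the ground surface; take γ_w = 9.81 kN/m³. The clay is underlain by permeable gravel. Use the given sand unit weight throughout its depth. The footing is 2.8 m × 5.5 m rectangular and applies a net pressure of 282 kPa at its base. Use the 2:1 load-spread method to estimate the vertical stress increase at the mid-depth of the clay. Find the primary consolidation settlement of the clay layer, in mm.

Mid-depth of clay below the ground surface: z = 1.5 + 5.2/2 = 4.1 m.
Total vertical stress at mid-clay: σ_v = 19×1.5 + 16.9×2.6 = 72.44 kPa.
Pore pressure: u = 9.81×(4.1 − 0) = 40.221 kPa.
Initial effective stress: σ'_0 = σ_v − u = 72.44 − 40.221 = 32.219 kPa.
Stress increase at mid-clay by the 2:1 spreading method:
Δσ = qBL/((B+z)(L+z)) = 282×2.8×5.5/((2.8+4.1)(5.5+4.1)) = 65.562 kPa
Final effective stress: σ'_f = σ'_0 + Δσ = 32.219 + 65.562 = 97.781 kPa.
Normally consolidated clay, so the full stress increment lies on the virgin compression line:
S_c = C_c·H/(1+e₀)·log₁₀(σ'_f/σ'_0) = 0.16×5.2/(1+1.23)×log₁₀(97.781/32.219)
    = 0.37309 × 0.48214 = 0.1799 m

S_c ≈ 180 mm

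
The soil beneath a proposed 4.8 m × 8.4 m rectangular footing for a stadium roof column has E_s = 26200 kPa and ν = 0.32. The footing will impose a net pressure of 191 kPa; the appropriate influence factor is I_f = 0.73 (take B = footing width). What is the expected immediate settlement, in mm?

S_e ≈ 22.9 mm

Immediate (elastic) settlement: S_e = q·B·(1−ν²)/E_s · I_f.
S_e = 191 × 4.8 × (1 − 0.32²) / 26200 × 0.73
    = 191 × 4.8 × 0.8976 / 26200 × 0.73
    = 0.02293 m = 22.93 mm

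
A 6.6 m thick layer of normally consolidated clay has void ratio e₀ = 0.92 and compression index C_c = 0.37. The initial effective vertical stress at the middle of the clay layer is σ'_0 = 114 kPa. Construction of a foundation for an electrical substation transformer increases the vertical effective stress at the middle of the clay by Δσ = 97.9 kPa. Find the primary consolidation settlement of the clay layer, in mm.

Final effective stress: σ'_f = σ'_0 + Δσ = 114 + 97.9 = 211.9 kPa.
Normally consolidated clay, so the full stress increment lies on the virgin compression line:
S_c = C_c·H/(1+e₀)·log₁₀(σ'_f/σ'_0) = 0.37×6.6/(1+0.92)×log₁₀(211.9/114)
    = 1.2719 × 0.26923 = 0.3424 m

S_c ≈ 342 mm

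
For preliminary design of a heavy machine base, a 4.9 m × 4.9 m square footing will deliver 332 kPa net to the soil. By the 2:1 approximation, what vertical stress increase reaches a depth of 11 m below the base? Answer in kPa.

By the 2:1 method the load spreads at 1 horizontal : 2 vertical, so at depth z the loaded area has grown by z in each plan dimension:
Δσ = qBL/((B+z)(L+z)) = 332×4.9×4.9/((4.9+11)(4.9+11)) = 31.531 kPa

Δσ_z ≈ 31.5 kPa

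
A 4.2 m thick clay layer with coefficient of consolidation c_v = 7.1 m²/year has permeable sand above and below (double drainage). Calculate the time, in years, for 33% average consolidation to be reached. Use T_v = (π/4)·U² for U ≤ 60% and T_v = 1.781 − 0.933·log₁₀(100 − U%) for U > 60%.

t ≈ 0.0531 years

Drainage path length: H_d = H/2 = 2.1 m (double drainage).
U ≤ 60%: T_v = (π/4)·U² = (π/4)×0.33² = 0.08553.
t = T_v·H_d²/c_v = 0.08553×2.1²/7.1 = 0.05312 years.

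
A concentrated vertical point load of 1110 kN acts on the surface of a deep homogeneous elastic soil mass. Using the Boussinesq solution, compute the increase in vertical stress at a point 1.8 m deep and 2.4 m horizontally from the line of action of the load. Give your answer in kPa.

Δσ_z ≈ 12.7 kPa

Boussinesq vertical stress below a point load on an elastic half-space:
Δσ_z = 3P/(2πz²) · [1 + (r/z)²]^(−5/2)
r/z = 2.4/1.8 = 1.3333; [1+(r/z)²]^(−5/2) = 0.07776.
Δσ_z = 3×1110/(2π×1.8²) × 0.07776 = 163.58 × 0.07776 = 12.72 kPa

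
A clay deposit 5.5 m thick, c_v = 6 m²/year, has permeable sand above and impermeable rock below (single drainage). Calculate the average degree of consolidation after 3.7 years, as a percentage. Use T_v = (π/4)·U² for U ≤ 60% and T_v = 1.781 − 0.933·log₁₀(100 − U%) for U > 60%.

U ≈ 86.7 %

Drainage path length: H_d = H = 5.5 m (single drainage).
T_v = c_v·t/H_d² = 6×3.7/5.5² = 0.73388.
T_v = 0.73388 corresponds to the U > 60% branch:
U = 1 − 10^((1.781 − T_v)/0.933)/100 = 0.8675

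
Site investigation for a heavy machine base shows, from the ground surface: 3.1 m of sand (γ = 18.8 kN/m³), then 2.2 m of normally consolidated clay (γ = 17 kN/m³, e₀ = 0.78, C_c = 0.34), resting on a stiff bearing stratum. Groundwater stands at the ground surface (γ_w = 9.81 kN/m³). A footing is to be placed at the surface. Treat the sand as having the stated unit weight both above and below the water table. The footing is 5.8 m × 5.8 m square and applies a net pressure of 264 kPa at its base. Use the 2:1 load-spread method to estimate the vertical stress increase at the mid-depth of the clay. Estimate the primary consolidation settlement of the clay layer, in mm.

S_c ≈ 228 mm

Mid-depth of clay below the ground surface: z = 3.1 + 2.2/2 = 4.2 m.
Total vertical stress at mid-clay: σ_v = 18.8×3.1 + 17×1.1 = 76.98 kPa.
Pore pressure: u = 9.81×(4.2 − 0) = 41.202 kPa.
Initial effective stress: σ'_0 = σ_v − u = 76.98 − 41.202 = 35.778 kPa.
Stress increase at mid-clay by the 2:1 spreading method:
Δσ = qBL/((B+z)(L+z)) = 264×5.8×5.8/((5.8+4.2)(5.8+4.2)) = 88.81 kPa
Final effective stress: σ'_f = σ'_0 + Δσ = 35.778 + 88.81 = 124.59 kPa.
Normally consolidated clay, so the full stress increment lies on the virgin compression line:
S_c = C_c·H/(1+e₀)·log₁₀(σ'_f/σ'_0) = 0.34×2.2/(1+0.78)×log₁₀(124.59/35.778)
    = 0.42022 × 0.54187 = 0.2277 m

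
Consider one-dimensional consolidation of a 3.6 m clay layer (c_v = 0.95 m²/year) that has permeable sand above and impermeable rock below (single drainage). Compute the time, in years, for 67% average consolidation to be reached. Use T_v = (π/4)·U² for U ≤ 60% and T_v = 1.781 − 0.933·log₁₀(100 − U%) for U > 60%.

t ≈ 4.97 years

Drainage path length: H_d = H = 3.6 m (single drainage).
U > 60%: T_v = 1.781 − 0.933·log₁₀(100 − 67) = 0.36423.
t = T_v·H_d²/c_v = 0.36423×3.6²/0.95 = 4.969 years.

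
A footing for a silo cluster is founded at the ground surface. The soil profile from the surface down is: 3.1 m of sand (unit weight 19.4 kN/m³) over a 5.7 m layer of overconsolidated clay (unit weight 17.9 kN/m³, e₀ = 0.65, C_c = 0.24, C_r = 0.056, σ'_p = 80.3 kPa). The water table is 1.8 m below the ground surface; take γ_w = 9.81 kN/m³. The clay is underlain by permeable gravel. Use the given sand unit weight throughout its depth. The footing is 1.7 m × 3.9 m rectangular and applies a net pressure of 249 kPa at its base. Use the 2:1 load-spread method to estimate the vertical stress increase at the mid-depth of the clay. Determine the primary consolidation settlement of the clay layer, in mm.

Mid-depth of clay below the ground surface: z = 3.1 + 5.7/2 = 5.95 m.
Total vertical stress at mid-clay: σ_v = 19.4×3.1 + 17.9×2.85 = 111.16 kPa.
Pore pressure: u = 9.81×(5.95 − 1.8) = 40.712 kPa.
Initial effective stress: σ'_0 = σ_v − u = 111.16 − 40.712 = 70.448 kPa.
Stress increase at mid-clay by the 2:1 spreading method:
Δσ = qBL/((B+z)(L+z)) = 249×1.7×3.9/((1.7+5.95)(3.9+5.95)) = 21.909 kPa
Final effective stress: σ'_f = 70.448 + 21.909 = 92.357 kPa.
σ'_f = 92.357 > σ'_p = 80.3 kPa, so the stress path crosses the preconsolidation pressure — recompression up to σ'_p, then virgin compression beyond:
S_c = H/(1+e₀)·[C_r·log₁₀(σ'_p/σ'_0) + C_c·log₁₀(σ'_f/σ'_p)]
    = 5.7/1.65 × [0.056×log₁₀(80.3/70.448) + 0.24×log₁₀(92.357/80.3)]
    = 3.4545 × [0.0031834 + 0.014581] = 0.06137 m

S_c ≈ 61.4 mm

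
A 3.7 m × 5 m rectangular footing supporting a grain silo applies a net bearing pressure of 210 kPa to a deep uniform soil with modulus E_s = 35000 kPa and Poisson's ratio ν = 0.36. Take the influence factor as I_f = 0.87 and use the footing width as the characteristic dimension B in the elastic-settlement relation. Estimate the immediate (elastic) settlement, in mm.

S_e ≈ 16.8 mm

Immediate (elastic) settlement: S_e = q·B·(1−ν²)/E_s · I_f.
S_e = 210 × 3.7 × (1 − 0.36²) / 35000 × 0.87
    = 210 × 3.7 × 0.8704 / 35000 × 0.87
    = 0.01681 m = 16.81 mm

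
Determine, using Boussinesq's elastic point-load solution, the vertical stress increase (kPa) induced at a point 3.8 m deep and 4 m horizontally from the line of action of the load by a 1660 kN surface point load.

Δσ_z ≈ 8.51 kPa

Boussinesq vertical stress below a point load on an elastic half-space:
Δσ_z = 3P/(2πz²) · [1 + (r/z)²]^(−5/2)
r/z = 4/3.8 = 1.0526; [1+(r/z)²]^(−5/2) = 0.15499.
Δσ_z = 3×1660/(2π×3.8²) × 0.15499 = 54.889 × 0.15499 = 8.507 kPa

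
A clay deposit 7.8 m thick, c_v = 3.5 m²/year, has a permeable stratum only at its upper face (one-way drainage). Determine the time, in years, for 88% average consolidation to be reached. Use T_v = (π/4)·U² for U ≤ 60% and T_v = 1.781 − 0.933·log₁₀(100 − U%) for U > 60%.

t ≈ 13.5 years

Drainage path length: H_d = H = 7.8 m (single drainage).
U > 60%: T_v = 1.781 − 0.933·log₁₀(100 − 88) = 0.77412.
t = T_v·H_d²/c_v = 0.77412×7.8²/3.5 = 13.46 years.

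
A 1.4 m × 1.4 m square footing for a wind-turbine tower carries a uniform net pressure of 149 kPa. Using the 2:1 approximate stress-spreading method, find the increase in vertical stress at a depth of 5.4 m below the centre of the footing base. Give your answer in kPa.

By the 2:1 method the load spreads at 1 horizontal : 2 vertical, so at depth z the loaded area has grown by z in each plan dimension:
Δσ = qBL/((B+z)(L+z)) = 149×1.4×1.4/((1.4+5.4)(1.4+5.4)) = 6.3157 kPa

Δσ_z ≈ 6.32 kPa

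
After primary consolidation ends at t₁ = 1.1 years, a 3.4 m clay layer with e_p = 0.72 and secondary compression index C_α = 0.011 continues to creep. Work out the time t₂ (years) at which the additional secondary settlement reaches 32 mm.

t₂ ≈ 32.6 years

S_s = C_α·H/(1+e_p)·log₁₀(t₂/t₁) ⇒ log₁₀(t₂/t₁) = S_s·(1+e_p)/(C_α·H).
log₁₀(t₂/t₁) = 0.032 × (1+0.72) / (0.011×3.4) = 1.472
t₂ = t₁ × 10^1.472 = 1.1 × 29.62 = 32.59 years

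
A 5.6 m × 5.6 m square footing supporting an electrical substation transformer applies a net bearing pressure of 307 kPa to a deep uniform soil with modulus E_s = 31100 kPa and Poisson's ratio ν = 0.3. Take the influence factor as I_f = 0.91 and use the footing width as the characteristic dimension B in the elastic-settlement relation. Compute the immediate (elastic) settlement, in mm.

Immediate (elastic) settlement: S_e = q·B·(1−ν²)/E_s · I_f.
S_e = 307 × 5.6 × (1 − 0.3²) / 31100 × 0.91
    = 307 × 5.6 × 0.91 / 31100 × 0.91
    = 0.04578 m = 45.78 mm

S_e ≈ 45.8 mm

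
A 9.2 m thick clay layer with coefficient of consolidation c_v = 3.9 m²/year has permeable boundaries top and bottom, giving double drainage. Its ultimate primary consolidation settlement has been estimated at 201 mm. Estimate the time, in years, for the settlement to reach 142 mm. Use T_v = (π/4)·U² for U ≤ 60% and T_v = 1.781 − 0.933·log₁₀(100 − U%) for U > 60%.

Drainage path length: H_d = H/2 = 4.6 m (double drainage).
U = S(t)/S_ult = 142/201 = 0.7065.
U > 60%: T_v = 1.781 − 0.933·log₁₀(100 − 70.647) = 0.41168.
t = T_v·H_d²/c_v = 0.41168×4.6²/3.9 = 2.234 years.

t ≈ 2.23 years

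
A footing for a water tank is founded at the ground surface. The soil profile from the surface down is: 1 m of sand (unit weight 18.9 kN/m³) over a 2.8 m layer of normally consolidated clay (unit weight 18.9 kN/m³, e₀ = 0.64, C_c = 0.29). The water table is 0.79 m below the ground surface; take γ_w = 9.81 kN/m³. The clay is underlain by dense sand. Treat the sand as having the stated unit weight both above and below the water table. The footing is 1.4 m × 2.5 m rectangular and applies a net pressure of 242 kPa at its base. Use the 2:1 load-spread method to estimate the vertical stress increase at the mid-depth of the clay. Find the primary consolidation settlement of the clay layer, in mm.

Mid-depth of clay below the ground surface: z = 1 + 2.8/2 = 2.4 m.
Total vertical stress at mid-clay: σ_v = 18.9×1 + 18.9×1.4 = 45.36 kPa.
Pore pressure: u = 9.81×(2.4 − 0.79) = 15.794 kPa.
Initial effective stress: σ'_0 = σ_v − u = 45.36 − 15.794 = 29.566 kPa.
Stress increase at mid-clay by the 2:1 spreading method:
Δσ = qBL/((B+z)(L+z)) = 242×1.4×2.5/((1.4+2.4)(2.5+2.4)) = 45.489 kPa
Final effective stress: σ'_f = σ'_0 + Δσ = 29.566 + 45.489 = 75.055 kPa.
Normally consolidated clay, so the full stress increment lies on the virgin compression line:
S_c = C_c·H/(1+e₀)·log₁₀(σ'_f/σ'_0) = 0.29×2.8/(1+0.64)×log₁₀(75.055/29.566)
    = 0.49512 × 0.40459 = 0.2003 m

S_c ≈ 200 mm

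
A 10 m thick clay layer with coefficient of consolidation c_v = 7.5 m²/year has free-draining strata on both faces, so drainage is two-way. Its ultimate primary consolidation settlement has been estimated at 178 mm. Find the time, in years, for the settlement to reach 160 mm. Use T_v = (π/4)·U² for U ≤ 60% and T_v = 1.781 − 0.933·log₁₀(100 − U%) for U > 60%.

Drainage path length: H_d = H/2 = 5 m (double drainage).
U = S(t)/S_ult = 160/178 = 0.8989.
U > 60%: T_v = 1.781 − 0.933·log₁₀(100 − 89.888) = 0.84347.
t = T_v·H_d²/c_v = 0.84347×5²/7.5 = 2.812 years.

t ≈ 2.81 years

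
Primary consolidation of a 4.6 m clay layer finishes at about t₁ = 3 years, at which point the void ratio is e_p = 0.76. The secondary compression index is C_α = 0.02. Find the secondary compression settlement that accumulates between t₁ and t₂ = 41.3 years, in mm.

S_s ≈ 59.5 mm

Secondary compression: S_s = C_α·H/(1+e_p)·log₁₀(t₂/t₁)
S_s = 0.02×4.6/(1+0.76)×log₁₀(41.3/3)
    = 0.05227 × 1.139 = 0.05953 m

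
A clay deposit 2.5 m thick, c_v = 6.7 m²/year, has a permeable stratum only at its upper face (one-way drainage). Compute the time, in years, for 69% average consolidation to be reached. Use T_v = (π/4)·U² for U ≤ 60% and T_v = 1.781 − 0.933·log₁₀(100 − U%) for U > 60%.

Drainage path length: H_d = H = 2.5 m (single drainage).
U > 60%: T_v = 1.781 − 0.933·log₁₀(100 − 69) = 0.38956.
t = T_v·H_d²/c_v = 0.38956×2.5²/6.7 = 0.3634 years.

t ≈ 0.363 years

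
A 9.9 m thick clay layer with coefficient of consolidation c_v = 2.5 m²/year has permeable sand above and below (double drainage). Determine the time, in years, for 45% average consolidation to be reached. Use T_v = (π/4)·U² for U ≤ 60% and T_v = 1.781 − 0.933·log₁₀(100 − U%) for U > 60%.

Drainage path length: H_d = H/2 = 4.95 m (double drainage).
U ≤ 60%: T_v = (π/4)·U² = (π/4)×0.45² = 0.15904.
t = T_v·H_d²/c_v = 0.15904×4.95²/2.5 = 1.559 years.

t ≈ 1.56 years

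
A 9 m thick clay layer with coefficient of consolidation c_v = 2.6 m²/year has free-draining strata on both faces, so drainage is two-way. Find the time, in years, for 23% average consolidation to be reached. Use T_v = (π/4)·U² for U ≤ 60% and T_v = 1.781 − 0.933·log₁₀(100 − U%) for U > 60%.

t ≈ 0.324 years

Drainage path length: H_d = H/2 = 4.5 m (double drainage).
U ≤ 60%: T_v = (π/4)·U² = (π/4)×0.23² = 0.041548.
t = T_v·H_d²/c_v = 0.041548×4.5²/2.6 = 0.3236 years.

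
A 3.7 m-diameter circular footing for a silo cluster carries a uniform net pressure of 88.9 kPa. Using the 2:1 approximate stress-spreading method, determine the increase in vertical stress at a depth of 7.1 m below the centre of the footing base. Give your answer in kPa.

Δσ_z ≈ 10.4 kPa

By the 2:1 method the load spreads at 1 horizontal : 2 vertical, so at depth z the loaded area has grown by z in each plan dimension:
Δσ ≈ qD²/(D+z)² = 88.9×3.7²/(3.7+7.1)² = 10.434 kPa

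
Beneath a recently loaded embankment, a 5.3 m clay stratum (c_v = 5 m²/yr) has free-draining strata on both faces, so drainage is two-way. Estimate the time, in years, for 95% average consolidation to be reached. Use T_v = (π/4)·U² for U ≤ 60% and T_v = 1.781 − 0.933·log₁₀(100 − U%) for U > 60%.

Drainage path length: H_d = H/2 = 2.65 m (double drainage).
U > 60%: T_v = 1.781 − 0.933·log₁₀(100 − 95) = 1.1289.
t = T_v·H_d²/c_v = 1.1289×2.65²/5 = 1.586 years.

t ≈ 1.59 years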